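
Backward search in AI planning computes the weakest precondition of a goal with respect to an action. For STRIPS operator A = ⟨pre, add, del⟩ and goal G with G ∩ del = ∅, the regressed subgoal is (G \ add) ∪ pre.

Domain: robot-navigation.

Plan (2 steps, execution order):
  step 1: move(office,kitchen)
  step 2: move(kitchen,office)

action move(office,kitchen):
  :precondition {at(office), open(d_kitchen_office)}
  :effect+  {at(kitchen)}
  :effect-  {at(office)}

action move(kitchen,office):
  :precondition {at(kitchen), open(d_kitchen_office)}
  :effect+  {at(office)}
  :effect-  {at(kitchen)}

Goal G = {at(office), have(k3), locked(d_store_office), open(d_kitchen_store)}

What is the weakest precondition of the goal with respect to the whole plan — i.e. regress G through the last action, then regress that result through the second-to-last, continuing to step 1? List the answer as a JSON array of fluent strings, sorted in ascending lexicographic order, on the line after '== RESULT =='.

Regress step by step:
  through step 2 (move(kitchen,office)): drop {at(office)}, keep {have(k3), locked(d_store_office), open(d_kitchen_store)}, require {at(kitchen), open(d_kitchen_office)}
    → {at(kitchen), have(k3), locked(d_store_office), open(d_kitchen_office), open(d_kitchen_store)}
  through step 1 (move(office,kitchen)): drop {at(kitchen)}, keep {have(k3), locked(d_store_office), open(d_kitchen_office), open(d_kitchen_store)}, require {at(office), open(d_kitchen_office)}
    → {at(office), have(k3), locked(d_store_office), open(d_kitchen_office), open(d_kitchen_store)}

== RESULT ==
["at(office)", "have(k3)", "locked(d_store_office)", "open(d_kitchen_office)", "open(d_kitchen_store)"]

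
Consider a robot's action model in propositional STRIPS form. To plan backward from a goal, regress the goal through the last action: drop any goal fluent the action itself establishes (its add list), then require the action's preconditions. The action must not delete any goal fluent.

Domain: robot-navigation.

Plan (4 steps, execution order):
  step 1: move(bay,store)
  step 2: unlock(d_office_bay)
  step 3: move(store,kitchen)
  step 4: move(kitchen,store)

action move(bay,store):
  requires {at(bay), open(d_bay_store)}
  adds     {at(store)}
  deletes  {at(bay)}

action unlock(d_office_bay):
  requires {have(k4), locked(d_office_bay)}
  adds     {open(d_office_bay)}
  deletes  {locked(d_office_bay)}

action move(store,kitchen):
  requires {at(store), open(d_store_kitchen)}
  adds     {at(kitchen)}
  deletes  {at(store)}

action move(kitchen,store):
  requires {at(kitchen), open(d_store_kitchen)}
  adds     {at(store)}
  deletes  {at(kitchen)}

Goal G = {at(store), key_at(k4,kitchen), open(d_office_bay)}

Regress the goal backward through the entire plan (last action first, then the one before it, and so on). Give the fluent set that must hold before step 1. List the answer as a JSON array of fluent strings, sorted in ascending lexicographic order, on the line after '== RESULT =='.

Regress step by step:
  through step 4 (move(kitchen,store)): drop {at(store)}, keep {key_at(k4,kitchen), open(d_office_bay)}, require {at(kitchen), open(d_store_kitchen)}
    → {at(kitchen), key_at(k4,kitchen), open(d_office_bay), open(d_store_kitchen)}
  through step 3 (move(store,kitchen)): drop {at(kitchen)}, keep {key_at(k4,kitchen), open(d_office_bay), open(d_store_kitchen)}, require {at(store), open(d_store_kitchen)}
    → {at(store), key_at(k4,kitchen), open(d_office_bay), open(d_store_kitchen)}
  through step 2 (unlock(d_office_bay)): drop {open(d_office_bay)}, keep {at(store), key_at(k4,kitchen), open(d_store_kitchen)}, require {have(k4), locked(d_office_bay)}
    → {at(store), have(k4), key_at(k4,kitchen), locked(d_office_bay), open(d_store_kitchen)}
  through step 1 (move(bay,store)): drop {at(store)}, keep {have(k4), key_at(k4,kitchen), locked(d_office_bay), open(d_store_kitchen)}, require {at(bay), open(d_bay_store)}
    → {at(bay), have(k4), key_at(k4,kitchen), locked(d_office_bay), open(d_bay_store), open(d_store_kitchen)}

== RESULT ==
["at(bay)", "have(k4)", "key_at(k4,kitchen)", "locked(d_office_bay)", "open(d_bay_store)", "open(d_store_kitchen)"]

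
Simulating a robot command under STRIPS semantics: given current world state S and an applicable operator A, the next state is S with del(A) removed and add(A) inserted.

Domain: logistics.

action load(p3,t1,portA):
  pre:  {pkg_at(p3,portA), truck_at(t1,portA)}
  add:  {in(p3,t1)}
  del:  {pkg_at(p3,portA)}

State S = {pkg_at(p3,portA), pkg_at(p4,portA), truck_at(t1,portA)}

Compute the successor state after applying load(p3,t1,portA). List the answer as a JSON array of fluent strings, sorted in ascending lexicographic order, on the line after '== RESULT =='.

Progress:
  pre ⊆ S: {pkg_at(p3,portA), truck_at(t1,portA)} ⊆ S  — applicable
  S \ del = {pkg_at(p4,portA), truck_at(t1,portA)}
  ∪ add   = {in(p3,t1), pkg_at(p4,portA), truck_at(t1,portA)}

== RESULT ==
["in(p3,t1)", "pkg_at(p4,portA)", "truck_at(t1,portA)"]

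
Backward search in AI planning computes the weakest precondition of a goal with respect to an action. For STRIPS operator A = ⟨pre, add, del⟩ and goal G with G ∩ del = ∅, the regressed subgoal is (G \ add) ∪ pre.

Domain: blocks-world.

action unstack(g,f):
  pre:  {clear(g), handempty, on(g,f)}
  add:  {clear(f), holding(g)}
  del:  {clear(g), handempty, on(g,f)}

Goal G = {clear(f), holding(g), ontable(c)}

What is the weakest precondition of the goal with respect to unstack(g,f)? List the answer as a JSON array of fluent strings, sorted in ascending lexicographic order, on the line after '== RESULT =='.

Compute (G \ add) ∪ pre:
  G ∩ del = {}  (empty — regression defined)
  G \ add = {clear(f), holding(g), ontable(c)} \ {clear(f), holding(g)} = {ontable(c)}
  ∪ pre   = {ontable(c)} ∪ {clear(g), handempty, on(g,f)}
          = {clear(g), handempty, on(g,f), ontable(c)}

== RESULT ==
["clear(g)", "handempty", "on(g,f)", "ontable(c)"]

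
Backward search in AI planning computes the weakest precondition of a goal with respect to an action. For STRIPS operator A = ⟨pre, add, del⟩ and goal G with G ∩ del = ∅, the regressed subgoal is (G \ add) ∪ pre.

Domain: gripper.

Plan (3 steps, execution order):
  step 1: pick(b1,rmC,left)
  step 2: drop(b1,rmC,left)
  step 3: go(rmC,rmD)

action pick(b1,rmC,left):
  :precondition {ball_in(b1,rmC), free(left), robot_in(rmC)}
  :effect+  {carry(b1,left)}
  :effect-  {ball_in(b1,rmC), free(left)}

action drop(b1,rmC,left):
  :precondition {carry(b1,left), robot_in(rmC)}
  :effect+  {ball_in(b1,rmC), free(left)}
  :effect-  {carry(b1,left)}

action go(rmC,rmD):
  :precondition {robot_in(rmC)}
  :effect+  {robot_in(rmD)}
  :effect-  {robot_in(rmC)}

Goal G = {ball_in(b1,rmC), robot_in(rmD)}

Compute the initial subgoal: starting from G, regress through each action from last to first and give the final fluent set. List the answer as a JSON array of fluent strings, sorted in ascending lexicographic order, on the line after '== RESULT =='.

Regress step by step:
  through step 3 (go(rmC,rmD)): drop {robot_in(rmD)}, keep {ball_in(b1,rmC)}, require {robot_in(rmC)}
    → {ball_in(b1,rmC), robot_in(rmC)}
  through step 2 (drop(b1,rmC,left)): drop {ball_in(b1,rmC)}, keep {robot_in(rmC)}, require {carry(b1,left), robot_in(rmC)}
    → {carry(b1,left), robot_in(rmC)}
  through step 1 (pick(b1,rmC,left)): drop {carry(b1,left)}, keep {robot_in(rmC)}, require {ball_in(b1,rmC), free(left), robot_in(rmC)}
    → {ball_in(b1,rmC), free(left), robot_in(rmC)}

== RESULT ==
["ball_in(b1,rmC)", "free(left)", "robot_in(rmC)"]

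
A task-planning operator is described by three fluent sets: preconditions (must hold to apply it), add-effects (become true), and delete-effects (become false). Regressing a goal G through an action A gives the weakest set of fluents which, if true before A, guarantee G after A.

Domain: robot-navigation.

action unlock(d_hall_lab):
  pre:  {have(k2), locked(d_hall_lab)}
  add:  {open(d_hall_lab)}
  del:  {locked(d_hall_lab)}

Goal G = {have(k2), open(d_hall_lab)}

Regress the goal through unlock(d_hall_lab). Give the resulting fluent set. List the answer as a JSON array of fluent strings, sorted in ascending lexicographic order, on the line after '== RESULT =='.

Regress:
  G ∩ del = {}  (empty — regression defined)
  G \ add = {have(k2), open(d_hall_lab)} \ {open(d_hall_lab)} = {have(k2)}
  ∪ pre   = {have(k2)} ∪ {have(k2), locked(d_hall_lab)}
          = {have(k2), locked(d_hall_lab)}

== RESULT ==
["have(k2)", "locked(d_hall_lab)"]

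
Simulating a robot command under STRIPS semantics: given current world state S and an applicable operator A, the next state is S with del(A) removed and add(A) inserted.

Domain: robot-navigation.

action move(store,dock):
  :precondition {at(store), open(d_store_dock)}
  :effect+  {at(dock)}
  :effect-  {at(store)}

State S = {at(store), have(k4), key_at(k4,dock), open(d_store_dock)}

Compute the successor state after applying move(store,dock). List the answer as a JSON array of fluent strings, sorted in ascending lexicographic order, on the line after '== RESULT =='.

Progress:
  pre ⊆ S: {at(store), open(d_store_dock)} ⊆ S  — applicable
  S \ del = {have(k4), key_at(k4,dock), open(d_store_dock)}
  ∪ add   = {at(dock), have(k4), key_at(k4,dock), open(d_store_dock)}

== RESULT ==
["at(dock)", "have(k4)", "key_at(k4,dock)", "open(d_store_dock)"]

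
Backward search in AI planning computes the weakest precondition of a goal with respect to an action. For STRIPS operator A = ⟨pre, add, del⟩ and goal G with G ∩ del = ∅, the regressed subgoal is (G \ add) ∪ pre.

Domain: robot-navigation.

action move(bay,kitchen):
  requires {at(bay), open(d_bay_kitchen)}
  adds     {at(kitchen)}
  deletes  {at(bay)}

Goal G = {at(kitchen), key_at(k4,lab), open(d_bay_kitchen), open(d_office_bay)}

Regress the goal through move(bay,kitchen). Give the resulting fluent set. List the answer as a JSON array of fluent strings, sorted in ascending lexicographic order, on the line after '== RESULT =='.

Regress:
  G ∩ del = {}  (empty — regression defined)
  G \ add = {at(kitchen), key_at(k4,lab), open(d_bay_kitchen), open(d_office_bay)} \ {at(kitchen)} = {key_at(k4,lab), open(d_bay_kitchen), open(d_office_bay)}
  ∪ pre   = {key_at(k4,lab), open(d_bay_kitchen), open(d_office_bay)} ∪ {at(bay), open(d_bay_kitchen)}
          = {at(bay), key_at(k4,lab), open(d_bay_kitchen), open(d_office_bay)}

== RESULT ==
["at(bay)", "key_at(k4,lab)", "open(d_bay_kitchen)", "open(d_office_bay)"]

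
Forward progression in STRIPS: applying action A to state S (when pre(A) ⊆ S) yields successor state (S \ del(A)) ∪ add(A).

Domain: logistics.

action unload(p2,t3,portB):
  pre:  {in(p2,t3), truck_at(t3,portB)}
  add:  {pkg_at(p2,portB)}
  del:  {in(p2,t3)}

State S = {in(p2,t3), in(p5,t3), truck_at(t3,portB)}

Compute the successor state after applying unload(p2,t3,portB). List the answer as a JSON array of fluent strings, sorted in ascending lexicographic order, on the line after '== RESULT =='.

Progress:
  pre ⊆ S: {in(p2,t3), truck_at(t3,portB)} ⊆ S  — applicable
  S \ del = {in(p5,t3), truck_at(t3,portB)}
  ∪ add   = {in(p5,t3), pkg_at(p2,portB), truck_at(t3,portB)}

== RESULT ==
["in(p5,t3)", "pkg_at(p2,portB)", "truck_at(t3,portB)"]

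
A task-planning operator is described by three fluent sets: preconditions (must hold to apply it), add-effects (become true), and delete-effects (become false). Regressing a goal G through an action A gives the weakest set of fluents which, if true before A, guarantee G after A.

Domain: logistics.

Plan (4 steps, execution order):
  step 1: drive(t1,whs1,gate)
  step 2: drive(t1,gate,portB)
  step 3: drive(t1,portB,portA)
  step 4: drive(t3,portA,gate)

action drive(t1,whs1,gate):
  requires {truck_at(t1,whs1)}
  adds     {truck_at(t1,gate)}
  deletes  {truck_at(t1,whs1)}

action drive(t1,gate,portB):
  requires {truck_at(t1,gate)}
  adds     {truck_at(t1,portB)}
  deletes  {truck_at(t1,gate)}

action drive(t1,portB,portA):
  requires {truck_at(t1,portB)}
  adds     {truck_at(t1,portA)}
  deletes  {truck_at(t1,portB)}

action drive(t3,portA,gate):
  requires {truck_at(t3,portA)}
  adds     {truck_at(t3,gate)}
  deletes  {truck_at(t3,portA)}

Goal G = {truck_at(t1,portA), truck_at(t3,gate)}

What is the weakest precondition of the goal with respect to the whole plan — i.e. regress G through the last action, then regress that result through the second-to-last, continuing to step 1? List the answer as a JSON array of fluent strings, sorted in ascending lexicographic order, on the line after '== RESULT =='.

Regress step by step:
  through step 4 (drive(t3,portA,gate)): drop {truck_at(t3,gate)}, keep {truck_at(t1,portA)}, require {truck_at(t3,portA)}
    → {truck_at(t1,portA), truck_at(t3,portA)}
  through step 3 (drive(t1,portB,portA)): drop {truck_at(t1,portA)}, keep {truck_at(t3,portA)}, require {truck_at(t1,portB)}
    → {truck_at(t1,portB), truck_at(t3,portA)}
  through step 2 (drive(t1,gate,portB)): drop {truck_at(t1,portB)}, keep {truck_at(t3,portA)}, require {truck_at(t1,gate)}
    → {truck_at(t1,gate), truck_at(t3,portA)}
  through step 1 (drive(t1,whs1,gate)): drop {truck_at(t1,gate)}, keep {truck_at(t3,portA)}, require {truck_at(t1,whs1)}
    → {truck_at(t1,whs1), truck_at(t3,portA)}

== RESULT ==
["truck_at(t1,whs1)", "truck_at(t3,portA)"]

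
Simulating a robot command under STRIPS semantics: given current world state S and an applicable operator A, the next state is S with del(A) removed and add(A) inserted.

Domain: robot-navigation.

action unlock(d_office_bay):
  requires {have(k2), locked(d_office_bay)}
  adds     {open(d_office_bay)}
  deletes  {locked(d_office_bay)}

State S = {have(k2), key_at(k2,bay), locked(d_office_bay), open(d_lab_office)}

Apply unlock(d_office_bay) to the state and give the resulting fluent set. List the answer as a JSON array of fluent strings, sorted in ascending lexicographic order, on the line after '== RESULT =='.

Progress:
  pre ⊆ S: {have(k2), locked(d_office_bay)} ⊆ S  — applicable
  S \ del = {have(k2), key_at(k2,bay), open(d_lab_office)}
  ∪ add   = {have(k2), key_at(k2,bay), open(d_lab_office), open(d_office_bay)}

== RESULT ==
["have(k2)", "key_at(k2,bay)", "open(d_lab_office)", "open(d_office_bay)"]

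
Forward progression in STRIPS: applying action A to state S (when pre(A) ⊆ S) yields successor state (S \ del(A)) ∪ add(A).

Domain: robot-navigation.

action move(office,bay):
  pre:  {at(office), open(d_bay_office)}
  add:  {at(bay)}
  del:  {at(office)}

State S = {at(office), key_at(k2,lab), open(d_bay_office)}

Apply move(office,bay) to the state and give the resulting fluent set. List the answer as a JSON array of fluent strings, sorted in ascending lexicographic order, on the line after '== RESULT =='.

Progress:
  pre ⊆ S: {at(office), open(d_bay_office)} ⊆ S  — applicable
  S \ del = {key_at(k2,lab), open(d_bay_office)}
  ∪ add   = {at(bay), key_at(k2,lab), open(d_bay_office)}

== RESULT ==
["at(bay)", "key_at(k2,lab)", "open(d_bay_office)"]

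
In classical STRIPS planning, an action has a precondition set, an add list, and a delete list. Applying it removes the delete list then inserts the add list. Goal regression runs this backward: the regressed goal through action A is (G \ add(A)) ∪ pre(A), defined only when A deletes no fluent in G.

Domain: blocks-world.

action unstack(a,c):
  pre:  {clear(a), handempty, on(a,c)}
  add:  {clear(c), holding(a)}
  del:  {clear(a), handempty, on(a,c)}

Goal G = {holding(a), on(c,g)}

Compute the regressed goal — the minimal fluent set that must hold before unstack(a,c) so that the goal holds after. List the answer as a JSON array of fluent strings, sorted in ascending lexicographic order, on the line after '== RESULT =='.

Regress:
  G ∩ del = {}  (empty — regression defined)
  G \ add = {holding(a), on(c,g)} \ {clear(c), holding(a)} = {on(c,g)}
  ∪ pre   = {on(c,g)} ∪ {clear(a), handempty, on(a,c)}
          = {clear(a), handempty, on(a,c), on(c,g)}

== RESULT ==
["clear(a)", "handempty", "on(a,c)", "on(c,g)"]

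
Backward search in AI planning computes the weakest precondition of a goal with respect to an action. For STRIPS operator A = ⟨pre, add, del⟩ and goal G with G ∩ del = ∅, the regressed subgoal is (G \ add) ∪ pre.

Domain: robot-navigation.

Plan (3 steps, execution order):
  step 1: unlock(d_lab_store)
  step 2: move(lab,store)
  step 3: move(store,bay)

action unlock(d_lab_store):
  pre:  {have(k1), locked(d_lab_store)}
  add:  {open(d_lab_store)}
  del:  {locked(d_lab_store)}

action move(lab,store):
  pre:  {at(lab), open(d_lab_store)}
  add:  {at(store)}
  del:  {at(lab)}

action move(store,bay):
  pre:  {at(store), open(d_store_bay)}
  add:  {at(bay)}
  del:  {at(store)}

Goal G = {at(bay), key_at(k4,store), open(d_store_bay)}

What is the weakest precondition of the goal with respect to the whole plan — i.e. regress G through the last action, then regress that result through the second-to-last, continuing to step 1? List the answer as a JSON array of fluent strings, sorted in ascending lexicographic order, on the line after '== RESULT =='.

Work backward from the goal:
  through step 3 (move(store,bay)): drop {at(bay)}, keep {key_at(k4,store), open(d_store_bay)}, require {at(store), open(d_store_bay)}
    → {at(store), key_at(k4,store), open(d_store_bay)}
  through step 2 (move(lab,store)): drop {at(store)}, keep {key_at(k4,store), open(d_store_bay)}, require {at(lab), open(d_lab_store)}
    → {at(lab), key_at(k4,store), open(d_lab_store), open(d_store_bay)}
  through step 1 (unlock(d_lab_store)): drop {open(d_lab_store)}, keep {at(lab), key_at(k4,store), open(d_store_bay)}, require {have(k1), locked(d_lab_store)}
    → {at(lab), have(k1), key_at(k4,store), locked(d_lab_store), open(d_store_bay)}

== RESULT ==
["at(lab)", "have(k1)", "key_at(k4,store)", "locked(d_lab_store)", "open(d_store_bay)"]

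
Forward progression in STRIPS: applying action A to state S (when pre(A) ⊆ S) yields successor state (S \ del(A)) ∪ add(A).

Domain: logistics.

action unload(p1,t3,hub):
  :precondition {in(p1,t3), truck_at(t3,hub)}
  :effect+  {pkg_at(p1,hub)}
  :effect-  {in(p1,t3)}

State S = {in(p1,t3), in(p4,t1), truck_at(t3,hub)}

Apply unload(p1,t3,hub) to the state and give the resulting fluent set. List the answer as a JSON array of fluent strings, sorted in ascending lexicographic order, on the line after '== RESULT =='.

Progress:
  pre ⊆ S: {in(p1,t3), truck_at(t3,hub)} ⊆ S  — applicable
  S \ del = {in(p4,t1), truck_at(t3,hub)}
  ∪ add   = {in(p4,t1), pkg_at(p1,hub), truck_at(t3,hub)}

== RESULT ==
["in(p4,t1)", "pkg_at(p1,hub)", "truck_at(t3,hub)"]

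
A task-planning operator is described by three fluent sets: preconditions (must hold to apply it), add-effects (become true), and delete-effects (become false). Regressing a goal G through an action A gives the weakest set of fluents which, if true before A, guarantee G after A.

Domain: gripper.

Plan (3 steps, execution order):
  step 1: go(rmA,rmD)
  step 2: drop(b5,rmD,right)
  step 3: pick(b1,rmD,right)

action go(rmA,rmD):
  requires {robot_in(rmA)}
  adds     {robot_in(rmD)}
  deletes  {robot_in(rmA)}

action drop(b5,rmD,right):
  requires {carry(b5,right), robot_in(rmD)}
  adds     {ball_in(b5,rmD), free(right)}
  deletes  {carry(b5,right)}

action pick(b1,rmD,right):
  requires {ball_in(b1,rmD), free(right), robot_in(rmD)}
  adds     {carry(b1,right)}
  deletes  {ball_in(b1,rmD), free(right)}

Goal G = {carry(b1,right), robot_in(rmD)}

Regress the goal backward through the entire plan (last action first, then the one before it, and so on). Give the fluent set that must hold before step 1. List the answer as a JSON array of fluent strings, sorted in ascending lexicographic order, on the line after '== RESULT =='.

Work backward from the goal:
  through step 3 (pick(b1,rmD,right)): drop {carry(b1,right)}, keep {robot_in(rmD)}, require {ball_in(b1,rmD), free(right), robot_in(rmD)}
    → {ball_in(b1,rmD), free(right), robot_in(rmD)}
  through step 2 (drop(b5,rmD,right)): drop {free(right)}, keep {ball_in(b1,rmD), robot_in(rmD)}, require {carry(b5,right), robot_in(rmD)}
    → {ball_in(b1,rmD), carry(b5,right), robot_in(rmD)}
  through step 1 (go(rmA,rmD)): drop {robot_in(rmD)}, keep {ball_in(b1,rmD), carry(b5,right)}, require {robot_in(rmA)}
    → {ball_in(b1,rmD), carry(b5,right), robot_in(rmA)}

== RESULT ==
["ball_in(b1,rmD)", "carry(b5,right)", "robot_in(rmA)"]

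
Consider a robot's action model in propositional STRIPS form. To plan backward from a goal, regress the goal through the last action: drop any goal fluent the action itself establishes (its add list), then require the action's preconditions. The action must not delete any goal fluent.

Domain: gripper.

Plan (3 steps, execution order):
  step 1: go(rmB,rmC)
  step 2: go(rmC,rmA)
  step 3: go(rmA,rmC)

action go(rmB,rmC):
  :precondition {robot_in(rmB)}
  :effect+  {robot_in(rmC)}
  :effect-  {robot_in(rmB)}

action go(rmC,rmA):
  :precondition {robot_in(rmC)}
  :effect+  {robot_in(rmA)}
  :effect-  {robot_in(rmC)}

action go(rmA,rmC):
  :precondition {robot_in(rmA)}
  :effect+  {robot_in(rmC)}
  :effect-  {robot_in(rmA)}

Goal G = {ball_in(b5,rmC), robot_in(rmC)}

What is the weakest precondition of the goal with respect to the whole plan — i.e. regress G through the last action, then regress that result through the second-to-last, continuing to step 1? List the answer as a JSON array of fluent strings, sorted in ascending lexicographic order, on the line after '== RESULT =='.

Work backward from the goal:
  through step 3 (go(rmA,rmC)): drop {robot_in(rmC)}, keep {ball_in(b5,rmC)}, require {robot_in(rmA)}
    → {ball_in(b5,rmC), robot_in(rmA)}
  through step 2 (go(rmC,rmA)): drop {robot_in(rmA)}, keep {ball_in(b5,rmC)}, require {robot_in(rmC)}
    → {ball_in(b5,rmC), robot_in(rmC)}
  through step 1 (go(rmB,rmC)): drop {robot_in(rmC)}, keep {ball_in(b5,rmC)}, require {robot_in(rmB)}
    → {ball_in(b5,rmC), robot_in(rmB)}

== RESULT ==
["ball_in(b5,rmC)", "robot_in(rmB)"]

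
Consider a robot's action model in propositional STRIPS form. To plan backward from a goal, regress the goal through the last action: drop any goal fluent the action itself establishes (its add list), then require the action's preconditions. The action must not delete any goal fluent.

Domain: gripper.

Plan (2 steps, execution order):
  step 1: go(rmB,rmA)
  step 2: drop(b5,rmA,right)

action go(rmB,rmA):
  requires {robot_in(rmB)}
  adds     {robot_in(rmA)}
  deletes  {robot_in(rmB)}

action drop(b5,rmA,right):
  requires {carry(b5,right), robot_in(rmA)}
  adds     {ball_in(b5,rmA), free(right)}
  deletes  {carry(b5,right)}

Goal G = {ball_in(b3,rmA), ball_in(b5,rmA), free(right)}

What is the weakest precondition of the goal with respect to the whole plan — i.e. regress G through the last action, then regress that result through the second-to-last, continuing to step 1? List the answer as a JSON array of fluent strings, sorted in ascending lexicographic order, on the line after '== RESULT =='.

Regress step by step:
  through step 2 (drop(b5,rmA,right)): drop {ball_in(b5,rmA), free(right)}, keep {ball_in(b3,rmA)}, require {carry(b5,right), robot_in(rmA)}
    → {ball_in(b3,rmA), carry(b5,right), robot_in(rmA)}
  through step 1 (go(rmB,rmA)): drop {robot_in(rmA)}, keep {ball_in(b3,rmA), carry(b5,right)}, require {robot_in(rmB)}
    → {ball_in(b3,rmA), carry(b5,right), robot_in(rmB)}

== RESULT ==
["ball_in(b3,rmA)", "carry(b5,right)", "robot_in(rmB)"]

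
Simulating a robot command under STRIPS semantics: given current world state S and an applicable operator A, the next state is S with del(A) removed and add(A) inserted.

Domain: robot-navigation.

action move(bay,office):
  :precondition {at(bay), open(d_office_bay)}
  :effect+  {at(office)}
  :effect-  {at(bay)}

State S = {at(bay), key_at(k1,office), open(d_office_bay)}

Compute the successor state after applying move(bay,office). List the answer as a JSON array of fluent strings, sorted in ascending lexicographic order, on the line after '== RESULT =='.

Progress:
  pre ⊆ S: {at(bay), open(d_office_bay)} ⊆ S  — applicable
  S \ del = {key_at(k1,office), open(d_office_bay)}
  ∪ add   = {at(office), key_at(k1,office), open(d_office_bay)}

== RESULT ==
["at(office)", "key_at(k1,office)", "open(d_office_bay)"]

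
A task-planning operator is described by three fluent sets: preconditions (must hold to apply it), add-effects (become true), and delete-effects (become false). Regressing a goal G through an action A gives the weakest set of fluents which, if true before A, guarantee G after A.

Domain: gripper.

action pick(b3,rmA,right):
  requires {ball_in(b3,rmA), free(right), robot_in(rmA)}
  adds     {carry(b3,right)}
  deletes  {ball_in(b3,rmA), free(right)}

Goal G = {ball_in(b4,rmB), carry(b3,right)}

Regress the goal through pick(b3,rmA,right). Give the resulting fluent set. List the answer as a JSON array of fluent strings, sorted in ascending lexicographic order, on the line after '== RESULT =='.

Regress:
  G ∩ del = {}  (empty — regression defined)
  G \ add = {ball_in(b4,rmB), carry(b3,right)} \ {carry(b3,right)} = {ball_in(b4,rmB)}
  ∪ pre   = {ball_in(b4,rmB)} ∪ {ball_in(b3,rmA), free(right), robot_in(rmA)}
          = {ball_in(b3,rmA), ball_in(b4,rmB), free(right), robot_in(rmA)}

== RESULT ==
["ball_in(b3,rmA)", "ball_in(b4,rmB)", "free(right)", "robot_in(rmA)"]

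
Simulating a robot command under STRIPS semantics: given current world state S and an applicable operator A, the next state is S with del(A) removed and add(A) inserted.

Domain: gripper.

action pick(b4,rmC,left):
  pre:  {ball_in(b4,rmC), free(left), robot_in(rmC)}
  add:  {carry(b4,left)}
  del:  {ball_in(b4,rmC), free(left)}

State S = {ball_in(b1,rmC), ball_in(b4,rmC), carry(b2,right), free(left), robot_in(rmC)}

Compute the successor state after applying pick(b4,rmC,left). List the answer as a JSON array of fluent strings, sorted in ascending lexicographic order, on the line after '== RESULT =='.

Progress:
  pre ⊆ S: {ball_in(b4,rmC), free(left), robot_in(rmC)} ⊆ S  — applicable
  S \ del = {ball_in(b1,rmC), carry(b2,right), robot_in(rmC)}
  ∪ add   = {ball_in(b1,rmC), carry(b2,right), carry(b4,left), robot_in(rmC)}

== RESULT ==
["ball_in(b1,rmC)", "carry(b2,right)", "carry(b4,left)", "robot_in(rmC)"]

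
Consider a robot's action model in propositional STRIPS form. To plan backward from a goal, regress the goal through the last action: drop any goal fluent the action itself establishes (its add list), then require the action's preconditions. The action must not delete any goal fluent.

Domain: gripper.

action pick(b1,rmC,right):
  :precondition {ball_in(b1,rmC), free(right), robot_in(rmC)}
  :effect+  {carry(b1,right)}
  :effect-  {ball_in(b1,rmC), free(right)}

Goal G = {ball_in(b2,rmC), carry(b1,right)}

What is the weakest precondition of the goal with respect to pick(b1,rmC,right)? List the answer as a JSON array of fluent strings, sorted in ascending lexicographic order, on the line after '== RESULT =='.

Regress:
  G ∩ del = {}  (empty — regression defined)
  G \ add = {ball_in(b2,rmC), carry(b1,right)} \ {carry(b1,right)} = {ball_in(b2,rmC)}
  ∪ pre   = {ball_in(b2,rmC)} ∪ {ball_in(b1,rmC), free(right), robot_in(rmC)}
          = {ball_in(b1,rmC), ball_in(b2,rmC), free(right), robot_in(rmC)}

== RESULT ==
["ball_in(b1,rmC)", "ball_in(b2,rmC)", "free(right)", "robot_in(rmC)"]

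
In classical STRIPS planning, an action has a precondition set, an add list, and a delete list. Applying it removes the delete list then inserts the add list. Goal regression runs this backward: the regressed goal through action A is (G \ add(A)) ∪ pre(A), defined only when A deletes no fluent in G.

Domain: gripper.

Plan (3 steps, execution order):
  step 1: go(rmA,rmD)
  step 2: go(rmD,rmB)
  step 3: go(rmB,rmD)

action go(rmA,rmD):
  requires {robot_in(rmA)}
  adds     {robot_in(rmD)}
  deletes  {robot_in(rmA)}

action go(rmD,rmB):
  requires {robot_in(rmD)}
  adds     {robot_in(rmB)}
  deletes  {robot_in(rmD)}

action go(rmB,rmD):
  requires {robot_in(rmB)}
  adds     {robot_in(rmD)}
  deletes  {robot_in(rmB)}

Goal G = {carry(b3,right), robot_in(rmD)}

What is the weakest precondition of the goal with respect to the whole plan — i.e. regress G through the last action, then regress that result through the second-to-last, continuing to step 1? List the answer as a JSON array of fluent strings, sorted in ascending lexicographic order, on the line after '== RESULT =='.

Work backward from the goal:
  through step 3 (go(rmB,rmD)): drop {robot_in(rmD)}, keep {carry(b3,right)}, require {robot_in(rmB)}
    → {carry(b3,right), robot_in(rmB)}
  through step 2 (go(rmD,rmB)): drop {robot_in(rmB)}, keep {carry(b3,right)}, require {robot_in(rmD)}
    → {carry(b3,right), robot_in(rmD)}
  through step 1 (go(rmA,rmD)): drop {robot_in(rmD)}, keep {carry(b3,right)}, require {robot_in(rmA)}
    → {carry(b3,right), robot_in(rmA)}

== RESULT ==
["carry(b3,right)", "robot_in(rmA)"]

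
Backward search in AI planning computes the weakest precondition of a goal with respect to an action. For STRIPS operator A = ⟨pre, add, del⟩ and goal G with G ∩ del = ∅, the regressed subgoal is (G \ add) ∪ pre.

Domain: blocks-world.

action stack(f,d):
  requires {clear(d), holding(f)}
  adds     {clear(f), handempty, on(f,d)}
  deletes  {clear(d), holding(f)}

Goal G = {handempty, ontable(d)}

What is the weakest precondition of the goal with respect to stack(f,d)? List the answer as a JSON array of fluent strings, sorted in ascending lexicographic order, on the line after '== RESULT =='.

Compute (G \ add) ∪ pre:
  G ∩ del = {}  (empty — regression defined)
  G \ add = {handempty, ontable(d)} \ {clear(f), handempty, on(f,d)} = {ontable(d)}
  ∪ pre   = {ontable(d)} ∪ {clear(d), holding(f)}
          = {clear(d), holding(f), ontable(d)}

== RESULT ==
["clear(d)", "holding(f)", "ontable(d)"]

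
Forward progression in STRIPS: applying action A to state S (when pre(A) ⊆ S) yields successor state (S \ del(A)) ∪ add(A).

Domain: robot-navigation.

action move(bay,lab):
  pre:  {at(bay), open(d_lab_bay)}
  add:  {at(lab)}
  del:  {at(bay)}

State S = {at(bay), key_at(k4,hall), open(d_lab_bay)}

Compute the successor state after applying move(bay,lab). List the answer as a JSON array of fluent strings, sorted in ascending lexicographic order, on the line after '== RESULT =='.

Progress:
  pre ⊆ S: {at(bay), open(d_lab_bay)} ⊆ S  — applicable
  S \ del = {key_at(k4,hall), open(d_lab_bay)}
  ∪ add   = {at(lab), key_at(k4,hall), open(d_lab_bay)}

== RESULT ==
["at(lab)", "key_at(k4,hall)", "open(d_lab_bay)"]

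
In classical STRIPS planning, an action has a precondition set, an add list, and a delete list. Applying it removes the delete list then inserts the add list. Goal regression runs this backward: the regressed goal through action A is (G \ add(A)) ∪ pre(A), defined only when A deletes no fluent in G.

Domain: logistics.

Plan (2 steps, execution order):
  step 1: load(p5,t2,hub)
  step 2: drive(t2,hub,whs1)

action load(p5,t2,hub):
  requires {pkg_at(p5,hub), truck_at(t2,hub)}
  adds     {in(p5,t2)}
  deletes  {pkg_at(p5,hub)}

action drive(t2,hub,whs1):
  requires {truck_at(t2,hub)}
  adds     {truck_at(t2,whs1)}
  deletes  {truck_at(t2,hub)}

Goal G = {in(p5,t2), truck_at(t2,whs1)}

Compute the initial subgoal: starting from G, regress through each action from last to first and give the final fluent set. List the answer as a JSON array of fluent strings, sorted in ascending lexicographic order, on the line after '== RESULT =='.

Work backward from the goal:
  through step 2 (drive(t2,hub,whs1)): drop {truck_at(t2,whs1)}, keep {in(p5,t2)}, require {truck_at(t2,hub)}
    → {in(p5,t2), truck_at(t2,hub)}
  through step 1 (load(p5,t2,hub)): drop {in(p5,t2)}, keep {truck_at(t2,hub)}, require {pkg_at(p5,hub), truck_at(t2,hub)}
    → {pkg_at(p5,hub), truck_at(t2,hub)}

== RESULT ==
["pkg_at(p5,hub)", "truck_at(t2,hub)"]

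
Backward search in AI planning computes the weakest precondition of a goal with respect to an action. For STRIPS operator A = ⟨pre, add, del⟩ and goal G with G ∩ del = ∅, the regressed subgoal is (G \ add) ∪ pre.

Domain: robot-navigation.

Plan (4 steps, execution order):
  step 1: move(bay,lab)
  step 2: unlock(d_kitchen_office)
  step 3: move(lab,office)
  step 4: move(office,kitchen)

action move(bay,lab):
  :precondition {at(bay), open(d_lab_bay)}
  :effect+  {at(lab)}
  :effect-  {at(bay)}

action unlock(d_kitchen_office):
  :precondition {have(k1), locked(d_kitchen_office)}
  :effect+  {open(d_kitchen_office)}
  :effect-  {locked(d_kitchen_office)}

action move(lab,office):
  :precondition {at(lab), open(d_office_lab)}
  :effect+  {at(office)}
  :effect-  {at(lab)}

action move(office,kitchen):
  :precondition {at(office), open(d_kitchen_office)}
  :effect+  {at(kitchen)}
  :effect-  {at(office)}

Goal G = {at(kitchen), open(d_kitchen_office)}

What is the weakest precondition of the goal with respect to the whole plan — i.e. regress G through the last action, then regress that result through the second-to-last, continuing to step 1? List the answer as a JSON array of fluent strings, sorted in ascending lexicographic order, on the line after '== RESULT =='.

Work backward from the goal:
  through step 4 (move(office,kitchen)): drop {at(kitchen)}, keep {open(d_kitchen_office)}, require {at(office), open(d_kitchen_office)}
    → {at(office), open(d_kitchen_office)}
  through step 3 (move(lab,office)): drop {at(office)}, keep {open(d_kitchen_office)}, require {at(lab), open(d_office_lab)}
    → {at(lab), open(d_kitchen_office), open(d_office_lab)}
  through step 2 (unlock(d_kitchen_office)): drop {open(d_kitchen_office)}, keep {at(lab), open(d_office_lab)}, require {have(k1), locked(d_kitchen_office)}
    → {at(lab), have(k1), locked(d_kitchen_office), open(d_office_lab)}
  through step 1 (move(bay,lab)): drop {at(lab)}, keep {have(k1), locked(d_kitchen_office), open(d_office_lab)}, require {at(bay), open(d_lab_bay)}
    → {at(bay), have(k1), locked(d_kitchen_office), open(d_lab_bay), open(d_office_lab)}

== RESULT ==
["at(bay)", "have(k1)", "locked(d_kitchen_office)", "open(d_lab_bay)", "open(d_office_lab)"]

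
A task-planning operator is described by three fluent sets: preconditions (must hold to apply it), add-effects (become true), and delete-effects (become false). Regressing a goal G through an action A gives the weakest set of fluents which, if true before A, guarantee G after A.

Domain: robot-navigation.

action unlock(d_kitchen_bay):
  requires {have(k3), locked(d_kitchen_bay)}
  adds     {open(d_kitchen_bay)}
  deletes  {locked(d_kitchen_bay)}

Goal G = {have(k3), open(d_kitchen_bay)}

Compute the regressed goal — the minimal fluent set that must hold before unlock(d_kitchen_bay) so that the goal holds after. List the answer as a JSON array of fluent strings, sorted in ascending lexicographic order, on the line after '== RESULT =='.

Regress:
  G ∩ del = {}  (empty — regression defined)
  G \ add = {have(k3), open(d_kitchen_bay)} \ {open(d_kitchen_bay)} = {have(k3)}
  ∪ pre   = {have(k3)} ∪ {have(k3), locked(d_kitchen_bay)}
          = {have(k3), locked(d_kitchen_bay)}

== RESULT ==
["have(k3)", "locked(d_kitchen_bay)"]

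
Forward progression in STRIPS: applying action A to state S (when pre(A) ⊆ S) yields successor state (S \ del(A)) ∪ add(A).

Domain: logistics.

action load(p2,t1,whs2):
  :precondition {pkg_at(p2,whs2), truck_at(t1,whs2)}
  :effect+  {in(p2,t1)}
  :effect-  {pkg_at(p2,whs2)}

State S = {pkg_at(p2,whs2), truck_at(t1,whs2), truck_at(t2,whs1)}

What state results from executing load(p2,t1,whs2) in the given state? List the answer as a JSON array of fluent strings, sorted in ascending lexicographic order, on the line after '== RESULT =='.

Compute (S \ del) ∪ add:
  pre ⊆ S: {pkg_at(p2,whs2), truck_at(t1,whs2)} ⊆ S  — applicable
  S \ del = {truck_at(t1,whs2), truck_at(t2,whs1)}
  ∪ add   = {in(p2,t1), truck_at(t1,whs2), truck_at(t2,whs1)}

== RESULT ==
["in(p2,t1)", "truck_at(t1,whs2)", "truck_at(t2,whs1)"]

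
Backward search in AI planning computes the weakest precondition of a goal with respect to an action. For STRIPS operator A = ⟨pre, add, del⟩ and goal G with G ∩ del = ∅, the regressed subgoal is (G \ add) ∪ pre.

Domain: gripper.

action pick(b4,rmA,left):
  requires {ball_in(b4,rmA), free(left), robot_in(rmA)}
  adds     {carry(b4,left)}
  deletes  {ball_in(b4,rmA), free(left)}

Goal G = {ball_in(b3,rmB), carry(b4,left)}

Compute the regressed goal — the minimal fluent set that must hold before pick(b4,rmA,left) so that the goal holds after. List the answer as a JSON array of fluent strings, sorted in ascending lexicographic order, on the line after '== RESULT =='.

Regress:
  G ∩ del = {}  (empty — regression defined)
  G \ add = {ball_in(b3,rmB), carry(b4,left)} \ {carry(b4,left)} = {ball_in(b3,rmB)}
  ∪ pre   = {ball_in(b3,rmB)} ∪ {ball_in(b4,rmA), free(left), robot_in(rmA)}
          = {ball_in(b3,rmB), ball_in(b4,rmA), free(left), robot_in(rmA)}

== RESULT ==
["ball_in(b3,rmB)", "ball_in(b4,rmA)", "free(left)", "robot_in(rmA)"]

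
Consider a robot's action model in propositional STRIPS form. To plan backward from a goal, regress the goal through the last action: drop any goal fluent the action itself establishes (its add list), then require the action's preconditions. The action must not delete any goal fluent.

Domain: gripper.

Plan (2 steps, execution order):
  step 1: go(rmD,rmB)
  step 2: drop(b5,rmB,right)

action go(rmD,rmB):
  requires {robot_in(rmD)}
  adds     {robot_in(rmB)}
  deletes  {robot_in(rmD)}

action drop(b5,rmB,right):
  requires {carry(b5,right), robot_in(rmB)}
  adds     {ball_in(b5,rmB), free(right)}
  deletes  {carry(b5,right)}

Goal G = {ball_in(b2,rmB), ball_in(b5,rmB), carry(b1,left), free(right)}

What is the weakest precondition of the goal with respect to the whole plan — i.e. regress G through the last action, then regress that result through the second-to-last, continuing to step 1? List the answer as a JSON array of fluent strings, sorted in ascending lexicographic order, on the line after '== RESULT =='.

Work backward from the goal:
  through step 2 (drop(b5,rmB,right)): drop {ball_in(b5,rmB), free(right)}, keep {ball_in(b2,rmB), carry(b1,left)}, require {carry(b5,right), robot_in(rmB)}
    → {ball_in(b2,rmB), carry(b1,left), carry(b5,right), robot_in(rmB)}
  through step 1 (go(rmD,rmB)): drop {robot_in(rmB)}, keep {ball_in(b2,rmB), carry(b1,left), carry(b5,right)}, require {robot_in(rmD)}
    → {ball_in(b2,rmB), carry(b1,left), carry(b5,right), robot_in(rmD)}

== RESULT ==
["ball_in(b2,rmB)", "carry(b1,left)", "carry(b5,right)", "robot_in(rmD)"]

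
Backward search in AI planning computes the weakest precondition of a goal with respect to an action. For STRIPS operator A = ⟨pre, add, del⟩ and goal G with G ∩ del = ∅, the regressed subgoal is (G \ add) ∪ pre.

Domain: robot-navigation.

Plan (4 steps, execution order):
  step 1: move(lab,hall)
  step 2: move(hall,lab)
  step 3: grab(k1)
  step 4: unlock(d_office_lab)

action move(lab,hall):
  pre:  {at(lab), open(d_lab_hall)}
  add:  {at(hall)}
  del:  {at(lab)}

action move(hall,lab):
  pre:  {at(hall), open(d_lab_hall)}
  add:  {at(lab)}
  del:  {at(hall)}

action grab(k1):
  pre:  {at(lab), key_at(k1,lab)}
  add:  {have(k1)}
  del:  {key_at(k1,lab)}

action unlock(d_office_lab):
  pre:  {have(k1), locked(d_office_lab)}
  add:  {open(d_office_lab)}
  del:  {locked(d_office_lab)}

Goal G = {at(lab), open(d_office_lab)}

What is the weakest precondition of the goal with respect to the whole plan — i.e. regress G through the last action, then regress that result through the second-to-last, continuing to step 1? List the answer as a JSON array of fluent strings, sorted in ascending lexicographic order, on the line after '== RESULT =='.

Work backward from the goal:
  through step 4 (unlock(d_office_lab)): drop {open(d_office_lab)}, keep {at(lab)}, require {have(k1), locked(d_office_lab)}
    → {at(lab), have(k1), locked(d_office_lab)}
  through step 3 (grab(k1)): drop {have(k1)}, keep {at(lab), locked(d_office_lab)}, require {at(lab), key_at(k1,lab)}
    → {at(lab), key_at(k1,lab), locked(d_office_lab)}
  through step 2 (move(hall,lab)): drop {at(lab)}, keep {key_at(k1,lab), locked(d_office_lab)}, require {at(hall), open(d_lab_hall)}
    → {at(hall), key_at(k1,lab), locked(d_office_lab), open(d_lab_hall)}
  through step 1 (move(lab,hall)): drop {at(hall)}, keep {key_at(k1,lab), locked(d_office_lab), open(d_lab_hall)}, require {at(lab), open(d_lab_hall)}
    → {at(lab), key_at(k1,lab), locked(d_office_lab), open(d_lab_hall)}

== RESULT ==
["at(lab)", "key_at(k1,lab)", "locked(d_office_lab)", "open(d_lab_hall)"]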